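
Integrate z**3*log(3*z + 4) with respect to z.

z**4*log(3*z + 4)/4 - z**4/16 + z**3/9 - 2*z**2/9 + 16*z/27 - 64*log(3*z + 4)/81 + C

Use integration by parts with u = log(3*z + 4), dv = z**3 dz.
Then du = 3/(3*z + 4) dz and v = z**4/4.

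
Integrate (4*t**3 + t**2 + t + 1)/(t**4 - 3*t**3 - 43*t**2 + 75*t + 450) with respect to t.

907*log(t - 6)/99 - 531*log(t - 5)/80 - 101*log(t + 3)/144 + 479*log(t + 5)/220 + C

Factor the denominator: (t - 6)*(t - 5)*(t + 3)*(t + 5).
Partial-fraction decomposition: 479/(220*(t + 5)) - 101/(144*(t + 3)) - 531/(80*(t - 5)) + 907/(99*(t - 6)).
Integrate each term: A/(t−a) contributes A·log|t−a|.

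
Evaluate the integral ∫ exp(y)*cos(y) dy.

Let I denote the integral. Integrate by parts with u = cos(y), dv = exp(y) dy, so v = exp(y): I = exp(y)*cos(y) + ∫ exp(y)*sin(y) dy.
Apply parts again with u = sin(y), dv = exp(y) dy: ∫ exp(y)*sin(y) dy = exp(y)*sin(y) − I. Substituting back brings back I: I = exp(y)*sin(y) + exp(y)*cos(y) − I.
Solving for I: (1 + 1)·I equals the remaining terms, so I = (1/2)·(exp(y)*sin(y) + exp(y)*cos(y)).

exp(y)*sin(y)/2 + exp(y)*cos(y)/2 + C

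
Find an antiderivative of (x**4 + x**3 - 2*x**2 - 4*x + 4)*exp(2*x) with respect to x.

(4*x**4 - 4*x**3 - 2*x**2 - 14*x + 23)*exp(2*x)/8 + C

Use integration by parts with u = x**4 + x**3 - 2*x**2 - 4*x + 4, dv = exp(2*x) dx, so v = exp(2*x)/2.
Apply parts 4 times (tabular method): alternate signs, differentiate u down to 0, integrate dv up.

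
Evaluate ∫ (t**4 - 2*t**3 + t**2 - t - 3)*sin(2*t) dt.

-t**4*cos(2*t)/2 + t**3*sin(2*t) + t**3*cos(2*t) - 3*t**2*sin(2*t)/2 + t**2*cos(2*t) - t*sin(2*t) - t*cos(2*t) + sin(2*t)/2 + cos(2*t) + C

Use integration by parts with u = t**4 - 2*t**3 + t**2 - t - 3, dv = sin(2*t) dt, so v = -cos(2*t)/2.
Apply parts 4 times (tabular method): alternate signs, differentiate u down to 0, integrate dv up.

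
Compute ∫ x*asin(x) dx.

x**2*asin(x)/2 + x*sqrt(-x**2 + 1)/4 - asin(x)/4 + C

Use integration by parts with u = arcsin(x), dv = x dx.
Then du = 1/sqrt(-x**2 + 1) dx.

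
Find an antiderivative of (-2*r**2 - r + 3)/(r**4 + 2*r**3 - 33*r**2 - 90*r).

Factor the denominator: r*(r - 6)*(r + 3)*(r + 5).
Partial-fraction decomposition: 21/(55*(r + 5)) - 2/(9*(r + 3)) - 25/(198*(r - 6)) - 1/(30*r).
Integrate each term: A/(r−a) contributes A·log|r−a|.

-log(r)/30 - 25*log(r - 6)/198 - 2*log(r + 3)/9 + 21*log(r + 5)/55 + C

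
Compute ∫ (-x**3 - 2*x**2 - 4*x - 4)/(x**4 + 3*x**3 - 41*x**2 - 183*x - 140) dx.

-43*log(x - 7)/96 + log(x + 1)/96 + 4*log(x + 4)/3 - 91*log(x + 5)/48 + C

Factor the denominator: (x - 7)*(x + 1)*(x + 4)*(x + 5).
Partial-fraction decomposition: -91/(48*(x + 5)) + 4/(3*(x + 4)) + 1/(96*(x + 1)) - 43/(96*(x - 7)).
Integrate each term: A/(x−a) contributes A·log|x−a|.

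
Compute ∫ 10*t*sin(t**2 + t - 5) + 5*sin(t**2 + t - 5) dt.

Let u = t**2 + t - 5, so du = (2*t + 1) dt.
Rewriting, the integral becomes 5·∫ sin(u) du = 5·-cos(u).
Substituting back, u = t**2 + t - 5.

-5*cos(t**2 + t - 5) + C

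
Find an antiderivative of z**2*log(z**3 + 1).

z**3*log(z**3 + 1)/3 - z**3/3 + log(z**3 + 1)/3 + C

Let u = z**3 + 1, so du = (3*z**2) dz.
The integral becomes (1/3)·∫ log(u) du; integrate by parts with u′=log(u), dv′=du.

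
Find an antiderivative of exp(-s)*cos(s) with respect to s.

exp(-s)*sin(s)/2 - exp(-s)*cos(s)/2 + C

Let I denote the integral. Integrate by parts with u = cos(s), dv = exp(-s) ds, so v = -exp(-s): I = -exp(-s)*cos(s) − ∫ exp(-s)*sin(s) ds.
Apply parts again with u = sin(s), dv = exp(-s) ds: ∫ exp(-s)*sin(s) ds = -exp(-s)*sin(s) + I. Substituting back brings back I: I = exp(-s)*sin(s) - exp(-s)*cos(s) − I.
Solving for I: (1 + 1)·I equals the remaining terms, so I = (1/2)·(exp(-s)*sin(s) - exp(-s)*cos(s)).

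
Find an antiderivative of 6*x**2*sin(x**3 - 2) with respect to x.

-2*cos(x**3 - 2) + C

Let u = x**3 - 2, so du = (3*x**2) dx.
Rewriting, the integral becomes 2·∫ sin(u) du = 2·-cos(u).
Substituting back, u = x**3 - 2.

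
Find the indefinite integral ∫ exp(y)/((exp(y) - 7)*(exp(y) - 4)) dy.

Let u = e^y, du = e^y dy.
The integral becomes ∫ du/((u-4)(u-7)); decompose into partial fractions.

log(exp(y) - 7)/3 - log(exp(y) - 4)/3 + C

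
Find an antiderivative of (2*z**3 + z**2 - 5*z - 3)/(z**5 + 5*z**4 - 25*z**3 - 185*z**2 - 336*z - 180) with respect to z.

145*log(z - 6)/1848 - log(z + 1)/56 - 5*log(z + 2)/24 + 11*log(z + 3)/12 - 203*log(z + 5)/264 + C

Factor the denominator: (z - 6)*(z + 1)*(z + 2)*(z + 3)*(z + 5).
Partial-fraction decomposition: -203/(264*(z + 5)) + 11/(12*(z + 3)) - 5/(24*(z + 2)) - 1/(56*(z + 1)) + 145/(1848*(z - 6)).
Integrate each term: A/(z−a) contributes A·log|z−a|.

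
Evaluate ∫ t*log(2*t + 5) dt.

t**2*log(2*t + 5)/2 - t**2/4 + 5*t/4 - 25*log(2*t + 5)/8 + C

Use integration by parts with u = log(2*t + 5), dv = t dt.
Then du = 2/(2*t + 5) dt and v = t**2/2.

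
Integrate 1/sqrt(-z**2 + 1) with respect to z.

asin(z) + C

Substitute z = sin(θ), so dz = cos(θ) dθ and the radical becomes sqrt(-z**2 + 1) = cos(θ) by the Pythagorean identity.
Integrate the resulting trig expression in θ, then back-substitute θ = asin(z), sin(θ) = z, cos(θ) = sqrt(-z**2 + 1) (absorbing any constant into C).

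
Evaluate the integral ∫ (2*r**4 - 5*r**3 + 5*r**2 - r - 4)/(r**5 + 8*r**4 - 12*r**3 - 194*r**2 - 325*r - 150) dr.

247*log(r - 5)/1320 + 731*log(r + 1)/2400 - 2001*log(r + 5)/160 + 3854*log(r + 6)/275 + 3/(40*r + 40) + C

Factor the denominator: (r - 5)*(r + 1)**2*(r + 5)*(r + 6).
Partial-fraction decomposition: 3854/(275*(r + 6)) - 2001/(160*(r + 5)) + 731/(2400*(r + 1)) - 3/(40*(r + 1)**2) + 247/(1320*(r - 5)).
Integrate each term; A/(r−a) gives A·log|r−a|; A/(r−a)² gives −A/(r−a).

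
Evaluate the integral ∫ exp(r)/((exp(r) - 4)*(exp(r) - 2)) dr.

Let u = e^r, du = e^r dr.
The integral becomes ∫ du/((u-2)(u-4)); decompose into partial fractions.

log(exp(r) - 4)/2 - log(exp(r) - 2)/2 + C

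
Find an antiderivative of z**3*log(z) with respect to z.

z**4*log(z)/4 - z**4/16 + C

Use integration by parts with u = log(z), dv = z**3 dz.
Then du = 1/z dz and v = z**4/4.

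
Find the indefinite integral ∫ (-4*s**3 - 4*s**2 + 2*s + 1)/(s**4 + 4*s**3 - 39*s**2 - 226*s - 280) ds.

Factor the denominator: (s - 7)*(s + 2)*(s + 4)*(s + 5).
Partial-fraction decomposition: -391/(36*(s + 5)) + 185/(22*(s + 4)) - 13/(54*(s + 2)) - 1553/(1188*(s - 7)).
Integrate each term: A/(s−a) contributes A·log|s−a|.

-1553*log(s - 7)/1188 - 13*log(s + 2)/54 + 185*log(s + 4)/22 - 391*log(s + 5)/36 + C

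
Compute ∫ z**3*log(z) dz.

z**4*log(z)/4 - z**4/16 + C

Use integration by parts with u = log(z), dv = z**3 dz.
Then du = 1/z dz and v = z**4/4.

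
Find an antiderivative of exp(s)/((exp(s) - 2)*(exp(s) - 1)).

log(exp(s) - 2) - log(exp(s) - 1) + C

Let u = e^s, du = e^s ds.
The integral becomes ∫ du/((u-1)(u-2)); decompose into partial fractions.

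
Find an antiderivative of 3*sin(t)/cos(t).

-3*log(cos(t)) + C

Let u = cos(t), so du = (-sin(t)) dt.
Rewriting, the integral becomes -3·∫ 1/u du = -3·log(u).
Substituting back, u = cos(t).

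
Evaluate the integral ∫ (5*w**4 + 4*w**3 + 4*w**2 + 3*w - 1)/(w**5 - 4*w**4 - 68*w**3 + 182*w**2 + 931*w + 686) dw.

Factor the denominator: (w - 7)**2*(w + 1)*(w + 2)*(w + 7).
Partial-fraction decomposition: 10807/(5880*(w + 7)) - 19/(135*(w + 2)) + 1/(384*(w + 1)) + 558871/(169344*(w - 7)) + 4531/(336*(w - 7)**2).
Integrate each term; A/(w−a) gives A·log|w−a|; A/(w−a)² gives −A/(w−a).

558871*log(w - 7)/169344 + log(w + 1)/384 - 19*log(w + 2)/135 + 10807*log(w + 7)/5880 - 4531/(336*w - 2352) + C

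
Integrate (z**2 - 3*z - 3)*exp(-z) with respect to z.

Use integration by parts with u = z**2 - 3*z - 3, dv = exp(-z) dz, so v = -exp(-z).
Apply parts 2 times (tabular method): alternate signs, differentiate u down to 0, integrate dv up.

(-z**2 + z + 4)*exp(-z) + C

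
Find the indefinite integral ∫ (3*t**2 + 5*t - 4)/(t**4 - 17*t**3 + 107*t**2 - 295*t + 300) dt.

-109*log(t - 5)/2 + 64*log(t - 4) - 19*log(t - 3)/2 - 48/(t - 5) + C

Factor the denominator: (t - 5)**2*(t - 4)*(t - 3).
Partial-fraction decomposition: -19/(2*(t - 3)) + 64/(t - 4) - 109/(2*(t - 5)) + 48/(t - 5)**2.
Integrate each term; A/(t−a) gives A·log|t−a|; A/(t−a)² gives −A/(t−a).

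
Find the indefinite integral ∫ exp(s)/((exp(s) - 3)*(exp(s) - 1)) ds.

log(exp(s) - 3)/2 - log(exp(s) - 1)/2 + C

Let u = e^s, du = e^s ds.
The integral becomes ∫ du/((u-1)(u-3)); decompose into partial fractions.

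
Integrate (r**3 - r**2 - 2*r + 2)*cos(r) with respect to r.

Use integration by parts with u = r**3 - r**2 - 2*r + 2, dv = cos(r) dr, so v = sin(r).
Apply parts 3 times (tabular method): alternate signs, differentiate u down to 0, integrate dv up.

r**3*sin(r) - r**2*sin(r) + 3*r**2*cos(r) - 8*r*sin(r) - 2*r*cos(r) + 4*sin(r) - 8*cos(r) + C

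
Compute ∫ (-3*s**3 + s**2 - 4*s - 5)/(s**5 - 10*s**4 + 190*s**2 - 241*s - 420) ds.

Factor the denominator: (s - 7)*(s - 5)*(s - 3)*(s + 1)*(s + 4).
Partial-fraction decomposition: 73/(693*(s + 4)) - 1/(192*(s + 1)) - 89/(224*(s - 3)) + 125/(72*(s - 5)) - 1013/(704*(s - 7)).
Integrate each term: A/(s−a) contributes A·log|s−a|.

-1013*log(s - 7)/704 + 125*log(s - 5)/72 - 89*log(s - 3)/224 - log(s + 1)/192 + 73*log(s + 4)/693 + C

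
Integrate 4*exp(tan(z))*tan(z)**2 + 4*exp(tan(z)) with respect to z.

4*exp(tan(z)) + C

Let u = tan(z), so du = (tan(z)**2 + 1) dz.
Rewriting, the integral becomes 4·∫ e^u du = 4·e^u.
Substituting back, u = tan(z).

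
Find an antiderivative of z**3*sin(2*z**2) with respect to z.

Let u = z², du = 2z dz; rewrite as (1/2)∫ u^1·sin(2u) du.
Now integrate by parts 1 time.

-z**2*cos(2*z**2)/4 + sin(2*z**2)/8 + C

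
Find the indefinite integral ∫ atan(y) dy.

Use integration by parts with u = arctan(y), dv = dy.
Then du = 1/(y**2 + 1) dy.

y*atan(y) - log(y**2 + 1)/2 + C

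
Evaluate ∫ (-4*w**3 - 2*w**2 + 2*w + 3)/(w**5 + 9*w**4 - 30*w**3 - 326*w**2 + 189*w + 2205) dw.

Factor the denominator: (w - 5)*(w - 3)*(w + 3)*(w + 7)**2.
Partial-fraction decomposition: 107/(4800*(w + 7)) - 421/(160*(w + 7)**2) + 29/(256*(w + 3)) + 39/(400*(w - 3)) - 179/(768*(w - 5)).
Integrate each term; A/(w−a) gives A·log|w−a|; A/(w−a)² gives −A/(w−a).

-179*log(w - 5)/768 + 39*log(w - 3)/400 + 29*log(w + 3)/256 + 107*log(w + 7)/4800 + 421/(160*w + 1120) + C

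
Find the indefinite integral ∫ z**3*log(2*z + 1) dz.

z**4*log(2*z + 1)/4 - z**4/16 + z**3/24 - z**2/32 + z/32 - log(2*z + 1)/64 + C

Use integration by parts with u = log(2*z + 1), dv = z**3 dz.
Then du = 2/(2*z + 1) dz and v = z**4/4.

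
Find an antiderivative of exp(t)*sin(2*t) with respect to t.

Let I denote the integral. Integrate by parts with u = sin(2*t), dv = exp(t) dt, so v = exp(t): I = exp(t)*sin(2*t) − 2·∫ exp(t)*cos(2*t) dt.
Apply parts again with u = cos(2*t), dv = exp(t) dt: ∫ exp(t)*cos(2*t) dt = exp(t)*cos(2*t) + 2·I. Substituting back brings back I: I = exp(t)*sin(2*t) - 2*exp(t)*cos(2*t) − 4·I.
Solving for I: (1 + 4)·I equals the remaining terms, so I = (1/5)·(exp(t)*sin(2*t) - 2*exp(t)*cos(2*t)).

exp(t)*sin(2*t)/5 - 2*exp(t)*cos(2*t)/5 + C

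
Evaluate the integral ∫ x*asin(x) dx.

x**2*asin(x)/2 + x*sqrt(-x**2 + 1)/4 - asin(x)/4 + C

Use integration by parts with u = arcsin(x), dv = x dx.
Then du = 1/sqrt(-x**2 + 1) dx.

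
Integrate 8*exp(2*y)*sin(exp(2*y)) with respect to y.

Let u = exp(2*y), so du = (2*exp(2*y)) dy.
Rewriting, the integral becomes 4·∫ sin(u) du = 4·-cos(u).
Substituting back, u = exp(2*y).

-4*cos(exp(2*y)) + C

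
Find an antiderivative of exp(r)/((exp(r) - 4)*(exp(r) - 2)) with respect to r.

log(exp(r) - 4)/2 - log(exp(r) - 2)/2 + C

Let u = e^r, du = e^r dr.
The integral becomes ∫ du/((u-2)(u-4)); decompose into partial fractions.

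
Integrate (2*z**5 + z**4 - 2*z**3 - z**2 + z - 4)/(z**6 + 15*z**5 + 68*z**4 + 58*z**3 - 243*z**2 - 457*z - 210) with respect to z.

58*log(z - 2)/2835 - 71*log(z + 1)/1728 + 367*log(z + 3)/160 - 5409*log(z + 5)/448 + 30587*log(z + 7)/2592 - 5/(144*z + 144) + C

Factor the denominator: (z - 2)*(z + 1)**2*(z + 3)*(z + 5)*(z + 7).
Partial-fraction decomposition: 30587/(2592*(z + 7)) - 5409/(448*(z + 5)) + 367/(160*(z + 3)) - 71/(1728*(z + 1)) + 5/(144*(z + 1)**2) + 58/(2835*(z - 2)).
Integrate each term; A/(z−a) gives A·log|z−a|; A/(z−a)² gives −A/(z−a).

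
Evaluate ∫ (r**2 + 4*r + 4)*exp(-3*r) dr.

Use integration by parts with u = r**2 + 4*r + 4, dv = exp(-3*r) dr, so v = -exp(-3*r)/3.
Apply parts 2 times (tabular method): alternate signs, differentiate u down to 0, integrate dv up.

(-9*r**2 - 42*r - 50)*exp(-3*r)/27 + C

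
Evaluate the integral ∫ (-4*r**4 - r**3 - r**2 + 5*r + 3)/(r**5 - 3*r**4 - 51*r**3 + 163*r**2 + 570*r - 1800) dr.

Factor the denominator: (r - 5)**2*(r - 3)*(r + 4)*(r + 6).
Partial-fraction decomposition: -559/(242*(r + 6)) + 331/(378*(r + 4)) - 19/(14*(r - 3)) - 7897/(6534*(r - 5)) - 437/(33*(r - 5)**2).
Integrate each term; A/(r−a) gives A·log|r−a|; A/(r−a)² gives −A/(r−a).

-7897*log(r - 5)/6534 - 19*log(r - 3)/14 + 331*log(r + 4)/378 - 559*log(r + 6)/242 + 437/(33*r - 165) + C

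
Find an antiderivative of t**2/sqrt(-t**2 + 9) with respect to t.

-t*sqrt(-t**2 + 9)/2 + 9*asin(t/3)/2 + C

Substitute t = 3·sin(θ), so dt = 3·cos(θ) dθ and the radical becomes sqrt(-t**2 + 9) = 3·cos(θ) by the Pythagorean identity.
Integrate the resulting trig expression in θ, then back-substitute θ = asin(t/3), sin(θ) = t/3, cos(θ) = sqrt(-t**2 + 9)/3 (absorbing any constant into C).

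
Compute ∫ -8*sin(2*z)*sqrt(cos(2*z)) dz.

8*cos(2*z)**(3/2)/3 + C

Let u = cos(2*z), so du = (-2*sin(2*z)) dz.
Rewriting, the integral becomes 4·∫ √u du = 4·(2/3)u^(3/2).
Substituting back, u = cos(2*z).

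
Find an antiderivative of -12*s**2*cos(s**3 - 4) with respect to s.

-4*sin(s**3 - 4) + C

Let u = s**3 - 4, so du = (3*s**2) ds.
Rewriting, the integral becomes -4·∫ cos(u) du = -4·sin(u).
Substituting back, u = s**3 - 4.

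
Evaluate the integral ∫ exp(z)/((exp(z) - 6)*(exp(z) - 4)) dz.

log(exp(z) - 6)/2 - log(exp(z) - 4)/2 + C

Let u = e^z, du = e^z dz.
The integral becomes ∫ du/((u-4)(u-6)); decompose into partial fractions.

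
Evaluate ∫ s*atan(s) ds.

Use integration by parts with u = arctan(s), dv = s ds.
Then du = 1/(s**2 + 1) ds.

s**2*atan(s)/2 - s/2 + atan(s)/2 + C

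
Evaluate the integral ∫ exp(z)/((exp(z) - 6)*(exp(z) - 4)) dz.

Let u = e^z, du = e^z dz.
The integral becomes ∫ du/((u-6)(u-4)); decompose into partial fractions.

log(exp(z) - 6)/2 - log(exp(z) - 4)/2 + C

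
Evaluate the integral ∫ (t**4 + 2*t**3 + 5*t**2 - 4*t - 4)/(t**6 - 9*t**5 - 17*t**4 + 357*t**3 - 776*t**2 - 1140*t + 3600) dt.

Factor the denominator: (t - 5)**2*(t - 4)*(t - 3)*(t + 2)*(t + 6).
Partial-fraction decomposition: -133/(5445*(t + 6)) + 1/(245*(t + 2)) - 41/(45*(t - 3)) + 37/(5*(t - 4)) - 38352/(5929*(t - 5)) + 488/(77*(t - 5)**2).
Integrate each term; A/(t−a) gives A·log|t−a|; A/(t−a)² gives −A/(t−a).

-38352*log(t - 5)/5929 + 37*log(t - 4)/5 - 41*log(t - 3)/45 + log(t + 2)/245 - 133*log(t + 6)/5445 - 488/(77*t - 385) + C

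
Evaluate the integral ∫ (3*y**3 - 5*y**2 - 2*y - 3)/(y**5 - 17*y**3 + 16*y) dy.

-3*log(y)/16 + 101*log(y - 4)/480 + 7*log(y - 1)/30 + 3*log(y + 1)/10 - 89*log(y + 4)/160 + C

Factor the denominator: y*(y - 4)*(y - 1)*(y + 1)*(y + 4).
Partial-fraction decomposition: -89/(160*(y + 4)) + 3/(10*(y + 1)) + 7/(30*(y - 1)) + 101/(480*(y - 4)) - 3/(16*y).
Integrate each term: A/(y−a) contributes A·log|y−a|.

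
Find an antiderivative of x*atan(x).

Use integration by parts with u = arctan(x), dv = x dx.
Then du = 1/(x**2 + 1) dx.

x**2*atan(x)/2 - x/2 + atan(x)/2 + C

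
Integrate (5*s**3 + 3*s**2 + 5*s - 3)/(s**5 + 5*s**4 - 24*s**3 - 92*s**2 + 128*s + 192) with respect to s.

Factor the denominator: (s - 4)*(s - 2)*(s + 1)*(s + 4)*(s + 6).
Partial-fraction decomposition: -201/(160*(s + 6)) + 295/(288*(s + 4)) - 2/(45*(s + 1)) - 59/(288*(s - 2)) + 77/(160*(s - 4)).
Integrate each term: A/(s−a) contributes A·log|s−a|.

77*log(s - 4)/160 - 59*log(s - 2)/288 - 2*log(s + 1)/45 + 295*log(s + 4)/288 - 201*log(s + 6)/160 + C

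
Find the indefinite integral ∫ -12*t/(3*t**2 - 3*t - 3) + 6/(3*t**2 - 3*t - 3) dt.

Let u = 3*t**2 - 3*t - 3, so du = (6*t - 3) dt.
Rewriting, the integral becomes -2·∫ 1/u du = -2·log(u).
Substituting back, u = 3*t**2 - 3*t - 3.

-2*log(3*t**2 - 3*t - 3) + C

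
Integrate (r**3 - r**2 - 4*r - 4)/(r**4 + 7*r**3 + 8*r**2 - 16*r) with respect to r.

Factor the denominator: r*(r - 1)*(r + 4)**2.
Partial-fraction decomposition: 107/(100*(r + 4)) - 17/(5*(r + 4)**2) - 8/(25*(r - 1)) + 1/(4*r).
Integrate each term; A/(r−a) gives A·log|r−a|; A/(r−a)² gives −A/(r−a).

log(r)/4 - 8*log(r - 1)/25 + 107*log(r + 4)/100 + 17/(5*r + 20) + C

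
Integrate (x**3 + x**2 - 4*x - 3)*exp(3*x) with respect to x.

(3*x**3 - 12*x - 5)*exp(3*x)/9 + C

Use integration by parts with u = x**3 + x**2 - 4*x - 3, dv = exp(3*x) dx, so v = exp(3*x)/3.
Apply parts 3 times (tabular method): alternate signs, differentiate u down to 0, integrate dv up.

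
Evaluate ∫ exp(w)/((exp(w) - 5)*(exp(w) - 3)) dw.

log(exp(w) - 5)/2 - log(exp(w) - 3)/2 + C

Let u = e^w, du = e^w dw.
The integral becomes ∫ du/((u-5)(u-3)); decompose into partial fractions.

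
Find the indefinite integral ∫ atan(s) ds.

s*atan(s) - log(s**2 + 1)/2 + C

Use integration by parts with u = arctan(s), dv = ds.
Then du = 1/(s**2 + 1) ds.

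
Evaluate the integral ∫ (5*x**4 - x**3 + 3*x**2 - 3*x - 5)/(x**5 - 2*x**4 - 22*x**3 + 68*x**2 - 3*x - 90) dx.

-77*log(x - 3)/256 + 73*log(x - 2)/21 - 7*log(x + 1)/192 + 3335*log(x + 5)/1792 - 391/(32*x - 96) + C

Factor the denominator: (x - 3)**2*(x - 2)*(x + 1)*(x + 5).
Partial-fraction decomposition: 3335/(1792*(x + 5)) - 7/(192*(x + 1)) + 73/(21*(x - 2)) - 77/(256*(x - 3)) + 391/(32*(x - 3)**2).
Integrate each term; A/(x−a) gives A·log|x−a|; A/(x−a)² gives −A/(x−a).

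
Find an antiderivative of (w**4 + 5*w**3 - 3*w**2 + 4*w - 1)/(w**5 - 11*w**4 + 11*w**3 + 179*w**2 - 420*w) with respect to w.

Factor the denominator: w*(w - 7)*(w - 5)*(w - 3)*(w + 4).
Partial-fraction decomposition: -43/(924*(w + 4)) + 25/(21*(w - 3)) - 199/(30*(w - 5)) + 999/(154*(w - 7)) + 1/(420*w).
Integrate each term: A/(w−a) contributes A·log|w−a|.

log(w)/420 + 999*log(w - 7)/154 - 199*log(w - 5)/30 + 25*log(w - 3)/21 - 43*log(w + 4)/924 + C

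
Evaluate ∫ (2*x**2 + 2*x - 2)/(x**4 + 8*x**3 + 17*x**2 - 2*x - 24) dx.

Factor the denominator: (x - 1)*(x + 2)*(x + 3)*(x + 4).
Partial-fraction decomposition: -11/(5*(x + 4)) + 5/(2*(x + 3)) - 1/(3*(x + 2)) + 1/(30*(x - 1)).
Integrate each term: A/(x−a) contributes A·log|x−a|.

log(x - 1)/30 - log(x + 2)/3 + 5*log(x + 3)/2 - 11*log(x + 4)/5 + C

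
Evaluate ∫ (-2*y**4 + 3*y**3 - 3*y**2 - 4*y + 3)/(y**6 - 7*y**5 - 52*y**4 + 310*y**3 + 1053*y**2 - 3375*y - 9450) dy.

-263*log(y - 7)/160 + 691*log(y - 6)/297 - 967*log(y - 5)/1280 - 8467*log(y + 3)/34560 + 559*log(y + 5)/1760 - 17/(96*y + 288) + C

Factor the denominator: (y - 7)*(y - 6)*(y - 5)*(y + 3)**2*(y + 5).
Partial-fraction decomposition: 559/(1760*(y + 5)) - 8467/(34560*(y + 3)) + 17/(96*(y + 3)**2) - 967/(1280*(y - 5)) + 691/(297*(y - 6)) - 263/(160*(y - 7)).
Integrate each term; A/(y−a) gives A·log|y−a|; A/(y−a)² gives −A/(y−a).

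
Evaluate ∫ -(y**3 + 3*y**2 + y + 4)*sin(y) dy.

Use integration by parts with u = y**3 + 3*y**2 + y + 4, dv = -sin(y) dy, so v = cos(y).
Apply parts 3 times (tabular method): alternate signs, differentiate u down to 0, integrate dv up.

y**3*cos(y) - 3*y**2*sin(y) + 3*y**2*cos(y) - 6*y*sin(y) - 5*y*cos(y) + 5*sin(y) - 2*cos(y) + C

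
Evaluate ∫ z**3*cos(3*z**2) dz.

Let u = z², du = 2z dz; rewrite as (1/2)∫ u^1·cos(3u) du.
Now integrate by parts 1 time.

z**2*sin(3*z**2)/6 + cos(3*z**2)/18 + C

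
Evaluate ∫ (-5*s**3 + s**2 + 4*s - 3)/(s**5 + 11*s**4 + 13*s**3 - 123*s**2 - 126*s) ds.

log(s)/42 - 13*log(s - 3)/120 - log(s + 1)/120 - 121*log(s + 6)/30 + 1733*log(s + 7)/420 + C

Factor the denominator: s*(s - 3)*(s + 1)*(s + 6)*(s + 7).
Partial-fraction decomposition: 1733/(420*(s + 7)) - 121/(30*(s + 6)) - 1/(120*(s + 1)) - 13/(120*(s - 3)) + 1/(42*s).
Integrate each term: A/(s−a) contributes A·log|s−a|.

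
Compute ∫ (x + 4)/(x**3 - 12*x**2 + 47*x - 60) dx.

9*log(x - 5)/2 - 8*log(x - 4) + 7*log(x - 3)/2 + C

Factor the denominator: (x - 5)*(x - 4)*(x - 3).
Partial-fraction decomposition: 7/(2*(x - 3)) - 8/(x - 4) + 9/(2*(x - 5)).
Integrate each term: A/(x−a) contributes A·log|x−a|.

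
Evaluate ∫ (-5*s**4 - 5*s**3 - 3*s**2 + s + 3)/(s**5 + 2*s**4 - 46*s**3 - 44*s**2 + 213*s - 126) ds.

-851*log(s - 6)/325 + 1537*log(s - 1)/6400 + 33*log(s + 3)/64 - 10441*log(s + 7)/3328 - 9/(160*s - 160) + C

Factor the denominator: (s - 6)*(s - 1)**2*(s + 3)*(s + 7).
Partial-fraction decomposition: -10441/(3328*(s + 7)) + 33/(64*(s + 3)) + 1537/(6400*(s - 1)) + 9/(160*(s - 1)**2) - 851/(325*(s - 6)).
Integrate each term; A/(s−a) gives A·log|s−a|; A/(s−a)² gives −A/(s−a).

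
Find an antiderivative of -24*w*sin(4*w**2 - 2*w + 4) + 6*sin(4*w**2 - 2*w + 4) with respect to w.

3*cos(4*w**2 - 2*w + 4) + C

Let u = 4*w**2 - 2*w + 4, so du = (8*w - 2) dw.
Rewriting, the integral becomes -3·∫ sin(u) du = -3·-cos(u).
Substituting back, u = 4*w**2 - 2*w + 4.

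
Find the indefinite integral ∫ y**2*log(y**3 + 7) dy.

Let u = y**3 + 7, so du = (3*y**2) dy.
The integral becomes (1/3)·∫ log(u) du; integrate by parts with u′=log(u), dv′=du.

y**3*log(y**3 + 7)/3 - y**3/3 + 7*log(y**3 + 7)/3 + C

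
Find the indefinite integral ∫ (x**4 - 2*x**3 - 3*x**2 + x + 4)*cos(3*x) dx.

x**4*sin(3*x)/3 - 2*x**3*sin(3*x)/3 + 4*x**3*cos(3*x)/9 - 13*x**2*sin(3*x)/9 - 2*x**2*cos(3*x)/3 + 7*x*sin(3*x)/9 - 26*x*cos(3*x)/27 + 134*sin(3*x)/81 + 7*cos(3*x)/27 + C

Use integration by parts with u = x**4 - 2*x**3 - 3*x**2 + x + 4, dv = cos(3*x) dx, so v = sin(3*x)/3.
Apply parts 4 times (tabular method): alternate signs, differentiate u down to 0, integrate dv up.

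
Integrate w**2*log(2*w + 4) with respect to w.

Use integration by parts with u = log(2*w + 4), dv = w**2 dw.
Then du = 2/(2*w + 4) dw and v = w**3/3.

w**3*log(2*w + 4)/3 - w**3/9 + w**2/3 - 4*w/3 + 8*log(w + 2)/3 + C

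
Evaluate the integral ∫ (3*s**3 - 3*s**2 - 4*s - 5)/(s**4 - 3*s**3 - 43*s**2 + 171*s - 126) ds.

511*log(s - 6)/195 - 37*log(s - 3)/60 - 9*log(s - 1)/80 + 1153*log(s + 7)/1040 + C

Factor the denominator: (s - 6)*(s - 3)*(s - 1)*(s + 7).
Partial-fraction decomposition: 1153/(1040*(s + 7)) - 9/(80*(s - 1)) - 37/(60*(s - 3)) + 511/(195*(s - 6)).
Integrate each term: A/(s−a) contributes A·log|s−a|.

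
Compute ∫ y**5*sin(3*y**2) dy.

Let u = y², du = 2y dy; rewrite as (1/2)∫ u^2·sin(3u) du.
Now integrate by parts 2 times.

-y**4*cos(3*y**2)/6 + y**2*sin(3*y**2)/9 + cos(3*y**2)/27 + C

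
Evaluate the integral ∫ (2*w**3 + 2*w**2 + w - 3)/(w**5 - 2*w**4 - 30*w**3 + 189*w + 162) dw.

169*log(w - 6)/567 - log(w - 3)/6 - log(w + 1)/28 - 31*log(w + 3)/324 - 7/(18*w + 54) + C

Factor the denominator: (w - 6)*(w - 3)*(w + 1)*(w + 3)**2.
Partial-fraction decomposition: -31/(324*(w + 3)) + 7/(18*(w + 3)**2) - 1/(28*(w + 1)) - 1/(6*(w - 3)) + 169/(567*(w - 6)).
Integrate each term; A/(w−a) gives A·log|w−a|; A/(w−a)² gives −A/(w−a).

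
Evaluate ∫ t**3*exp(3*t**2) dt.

(3*t**2 - 1)*exp(3*t**2)/18 + C

Let u = t², du = 2t dt; rewrite as (1/2)∫ u^1·exp(3u) du.
Now integrate by parts 1 time.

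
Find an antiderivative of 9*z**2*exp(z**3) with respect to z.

Let u = z**3, so du = (3*z**2) dz.
Rewriting, the integral becomes 3·∫ e^u du = 3·e^u.
Substituting back, u = z**3.

3*exp(z**3) + C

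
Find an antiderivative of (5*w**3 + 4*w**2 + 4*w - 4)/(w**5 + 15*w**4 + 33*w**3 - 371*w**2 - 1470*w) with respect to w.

2*log(w)/735 + 247*log(w - 5)/2640 - 482*log(w + 6)/33 + 34127*log(w + 7)/2352 - 517/(28*w + 196) + C

Factor the denominator: w*(w - 5)*(w + 6)*(w + 7)**2.
Partial-fraction decomposition: 34127/(2352*(w + 7)) + 517/(28*(w + 7)**2) - 482/(33*(w + 6)) + 247/(2640*(w - 5)) + 2/(735*w).
Integrate each term; A/(w−a) gives A·log|w−a|; A/(w−a)² gives −A/(w−a).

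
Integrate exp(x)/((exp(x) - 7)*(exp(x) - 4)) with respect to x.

Let u = e^x, du = e^x dx.
The integral becomes ∫ du/((u-4)(u-7)); decompose into partial fractions.

log(exp(x) - 7)/3 - log(exp(x) - 4)/3 + C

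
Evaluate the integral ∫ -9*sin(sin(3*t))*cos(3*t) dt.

3*cos(sin(3*t)) + C

Let u = sin(3*t), so du = (3*cos(3*t)) dt.
Rewriting, the integral becomes -3·∫ sin(u) du = -3·-cos(u).
Substituting back, u = sin(3*t).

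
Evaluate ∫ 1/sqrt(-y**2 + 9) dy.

asin(y/3) + C

Substitute y = 3·sin(θ), so dy = 3·cos(θ) dθ and the radical becomes sqrt(-y**2 + 9) = 3·cos(θ) by the Pythagorean identity.
Integrate the resulting trig expression in θ, then back-substitute θ = asin(y/3), sin(θ) = y/3, cos(θ) = sqrt(-y**2 + 9)/3 (absorbing any constant into C).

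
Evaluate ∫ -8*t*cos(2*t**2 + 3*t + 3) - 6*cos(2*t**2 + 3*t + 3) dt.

Let u = 2*t**2 + 3*t + 3, so du = (4*t + 3) dt.
Rewriting, the integral becomes -2·∫ cos(u) du = -2·sin(u).
Substituting back, u = 2*t**2 + 3*t + 3.

-2*sin(2*t**2 + 3*t + 3) + C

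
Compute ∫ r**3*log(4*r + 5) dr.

Use integration by parts with u = log(4*r + 5), dv = r**3 dr.
Then du = 4/(4*r + 5) dr and v = r**4/4.

r**4*log(4*r + 5)/4 - r**4/16 + 5*r**3/48 - 25*r**2/128 + 125*r/256 - 625*log(4*r + 5)/1024 + C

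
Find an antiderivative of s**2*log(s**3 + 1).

Let u = s**3 + 1, so du = (3*s**2) ds.
The integral becomes (1/3)·∫ log(u) du; integrate by parts with u′=log(u), dv′=du.

s**3*log(s**3 + 1)/3 - s**3/3 + log(s**3 + 1)/3 + C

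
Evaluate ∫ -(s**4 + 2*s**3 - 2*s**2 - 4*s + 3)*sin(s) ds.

Use integration by parts with u = s**4 + 2*s**3 - 2*s**2 - 4*s + 3, dv = -sin(s) ds, so v = cos(s).
Apply parts 4 times (tabular method): alternate signs, differentiate u down to 0, integrate dv up.

s**4*cos(s) - 4*s**3*sin(s) + 2*s**3*cos(s) - 6*s**2*sin(s) - 14*s**2*cos(s) + 28*s*sin(s) - 16*s*cos(s) + 16*sin(s) + 31*cos(s) + C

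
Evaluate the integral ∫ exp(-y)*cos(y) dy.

exp(-y)*sin(y)/2 - exp(-y)*cos(y)/2 + C

Let I denote the integral. Integrate by parts with u = cos(y), dv = exp(-y) dy, so v = -exp(-y): I = -exp(-y)*cos(y) − ∫ exp(-y)*sin(y) dy.
Apply parts again with u = sin(y), dv = exp(-y) dy: ∫ exp(-y)*sin(y) dy = -exp(-y)*sin(y) + I. Substituting back brings back I: I = exp(-y)*sin(y) - exp(-y)*cos(y) − I.
Solving for I: (1 + 1)·I equals the remaining terms, so I = (1/2)·(exp(-y)*sin(y) - exp(-y)*cos(y)).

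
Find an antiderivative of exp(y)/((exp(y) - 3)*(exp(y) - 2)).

Let u = e^y, du = e^y dy.
The integral becomes ∫ du/((u-3)(u-2)); decompose into partial fractions.

log(exp(y) - 3) - log(exp(y) - 2) + C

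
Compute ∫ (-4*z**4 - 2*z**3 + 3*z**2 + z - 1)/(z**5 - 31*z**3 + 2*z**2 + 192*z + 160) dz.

-17069*log(z - 4)/8100 - log(z + 1)/100 + 13*log(z + 2)/36 - 727*log(z + 5)/324 + 367/(90*z - 360) + C

Factor the denominator: (z - 4)**2*(z + 1)*(z + 2)*(z + 5).
Partial-fraction decomposition: -727/(324*(z + 5)) + 13/(36*(z + 2)) - 1/(100*(z + 1)) - 17069/(8100*(z - 4)) - 367/(90*(z - 4)**2).
Integrate each term; A/(z−a) gives A·log|z−a|; A/(z−a)² gives −A/(z−a).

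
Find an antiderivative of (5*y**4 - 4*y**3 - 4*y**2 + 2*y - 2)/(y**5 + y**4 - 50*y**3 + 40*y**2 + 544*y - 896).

Factor the denominator: (y - 4)**2*(y - 2)*(y + 4)*(y + 7).
Partial-fraction decomposition: 13165/(3267*(y + 7)) - 731/(576*(y + 4)) + 17/(108*(y - 2)) + 16123/(7744*(y - 4)) + 483/(88*(y - 4)**2).
Integrate each term; A/(y−a) gives A·log|y−a|; A/(y−a)² gives −A/(y−a).

16123*log(y - 4)/7744 + 17*log(y - 2)/108 - 731*log(y + 4)/576 + 13165*log(y + 7)/3267 - 483/(88*y - 352) + C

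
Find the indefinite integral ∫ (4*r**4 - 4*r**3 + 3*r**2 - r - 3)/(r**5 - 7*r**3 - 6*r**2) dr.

Factor the denominator: r**2*(r - 3)*(r + 1)*(r + 2).
Partial-fraction decomposition: 107/(20*(r + 2)) - 9/(4*(r + 1)) + 79/(60*(r - 3)) - 5/(12*r) + 1/(2*r**2).
Integrate each term; A/(r−a) gives A·log|r−a|; A/(r−a)² gives −A/(r−a).

-5*log(r)/12 + 79*log(r - 3)/60 - 9*log(r + 1)/4 + 107*log(r + 2)/20 - 1/(2*r) + C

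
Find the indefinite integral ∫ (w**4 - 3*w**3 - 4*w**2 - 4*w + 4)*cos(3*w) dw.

w**4*sin(3*w)/3 - w**3*sin(3*w) + 4*w**3*cos(3*w)/9 - 16*w**2*sin(3*w)/9 - w**2*cos(3*w) - 2*w*sin(3*w)/3 - 32*w*cos(3*w)/27 + 140*sin(3*w)/81 - 2*cos(3*w)/9 + C

Use integration by parts with u = w**4 - 3*w**3 - 4*w**2 - 4*w + 4, dv = cos(3*w) dw, so v = sin(3*w)/3.
Apply parts 4 times (tabular method): alternate signs, differentiate u down to 0, integrate dv up.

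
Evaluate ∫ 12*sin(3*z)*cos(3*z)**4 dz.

Let u = cos(3*z), so du = (-3*sin(3*z)) dz.
Rewriting, the integral becomes -4·∫ u^4 du = -4·u^5/5.
Substituting back, u = cos(3*z).

-4*cos(3*z)**5/5 + C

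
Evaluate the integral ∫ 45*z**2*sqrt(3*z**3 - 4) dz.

Let u = 3*z**3 - 4, so du = (9*z**2) dz.
Rewriting, the integral becomes 5·∫ √u du = 5·(2/3)u^(3/2).
Substituting back, u = 3*z**3 - 4.

10*(3*z**3 - 4)**(3/2)/3 + C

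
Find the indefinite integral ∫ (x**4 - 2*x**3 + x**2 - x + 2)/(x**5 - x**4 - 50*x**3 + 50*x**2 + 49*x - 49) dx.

1759*log(x - 7)/4032 + 35*log(x - 1)/2304 - 7*log(x + 1)/192 + 3145*log(x + 7)/5376 + 1/(96*x - 96) + C

Factor the denominator: (x - 7)*(x - 1)**2*(x + 1)*(x + 7).
Partial-fraction decomposition: 3145/(5376*(x + 7)) - 7/(192*(x + 1)) + 35/(2304*(x - 1)) - 1/(96*(x - 1)**2) + 1759/(4032*(x - 7)).
Integrate each term; A/(x−a) gives A·log|x−a|; A/(x−a)² gives −A/(x−a).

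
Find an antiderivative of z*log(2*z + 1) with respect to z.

Use integration by parts with u = log(2*z + 1), dv = z dz.
Then du = 2/(2*z + 1) dz and v = z**2/2.

z**2*log(2*z + 1)/2 - z**2/4 + z/4 - log(2*z + 1)/8 + C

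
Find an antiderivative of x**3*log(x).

Use integration by parts with u = log(x), dv = x**3 dx.
Then du = 1/x dx and v = x**4/4.

x**4*log(x)/4 - x**4/16 + C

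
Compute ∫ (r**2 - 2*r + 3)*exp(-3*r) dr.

Use integration by parts with u = r**2 - 2*r + 3, dv = exp(-3*r) dr, so v = -exp(-3*r)/3.
Apply parts 2 times (tabular method): alternate signs, differentiate u down to 0, integrate dv up.

(-9*r**2 + 12*r - 23)*exp(-3*r)/27 + C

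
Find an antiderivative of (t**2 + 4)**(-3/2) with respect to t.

t/(4*sqrt(t**2 + 4)) + C

Substitute t = 2·tan(θ), so dt = 2·sec(θ)^2 dθ and the radical becomes sqrt(t**2 + 4) = 2·sec(θ) by the Pythagorean identity.
Integrate the resulting trig expression in θ, then back-substitute tan(θ) = t/2, sec(θ) = sqrt(t**2 + 4)/2 (absorbing any constant into C).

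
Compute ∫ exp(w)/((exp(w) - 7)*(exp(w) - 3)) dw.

log(exp(w) - 7)/4 - log(exp(w) - 3)/4 + C

Let u = e^w, du = e^w dw.
The integral becomes ∫ du/((u-3)(u-7)); decompose into partial fractions.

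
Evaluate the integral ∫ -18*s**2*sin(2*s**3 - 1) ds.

3*cos(2*s**3 - 1) + C

Let u = 2*s**3 - 1, so du = (6*s**2) ds.
Rewriting, the integral becomes -3·∫ sin(u) du = -3·-cos(u).
Substituting back, u = 2*s**3 - 1.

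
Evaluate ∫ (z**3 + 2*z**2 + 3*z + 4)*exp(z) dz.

Use integration by parts with u = z**3 + 2*z**2 + 3*z + 4, dv = exp(z) dz, so v = exp(z).
Apply parts 3 times (tabular method): alternate signs, differentiate u down to 0, integrate dv up.

(z**3 - z**2 + 5*z - 1)*exp(z) + C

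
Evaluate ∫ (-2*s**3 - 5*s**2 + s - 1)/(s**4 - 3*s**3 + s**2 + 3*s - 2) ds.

Factor the denominator: (s - 2)*(s - 1)**2*(s + 1).
Partial-fraction decomposition: 5/(12*(s + 1)) + 37/(4*(s - 1)) + 7/(2*(s - 1)**2) - 35/(3*(s - 2)).
Integrate each term; A/(s−a) gives A·log|s−a|; A/(s−a)² gives −A/(s−a).

-35*log(s - 2)/3 + 37*log(s - 1)/4 + 5*log(s + 1)/12 - 7/(2*s - 2) + C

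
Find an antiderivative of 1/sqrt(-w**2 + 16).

asin(w/4) + C

Substitute w = 4·sin(θ), so dw = 4·cos(θ) dθ and the radical becomes sqrt(-w**2 + 16) = 4·cos(θ) by the Pythagorean identity.
Integrate the resulting trig expression in θ, then back-substitute θ = asin(w/4), sin(θ) = w/4, cos(θ) = sqrt(-w**2 + 16)/4 (absorbing any constant into C).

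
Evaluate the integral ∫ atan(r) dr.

r*atan(r) - log(r**2 + 1)/2 + C

Use integration by parts with u = arctan(r), dv = dr.
Then du = 1/(r**2 + 1) dr.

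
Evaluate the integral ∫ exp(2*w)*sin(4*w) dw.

Let I denote the integral. Integrate by parts with u = sin(4*w), dv = exp(2*w) dw, so v = exp(2*w)/2: I = exp(2*w)*sin(4*w)/2 − 2·∫ exp(2*w)*cos(4*w) dw.
Apply parts again with u = cos(4*w), dv = exp(2*w) dw: ∫ exp(2*w)*cos(4*w) dw = exp(2*w)*cos(4*w)/2 + 2·I. Substituting back brings back I: I = exp(2*w)*sin(4*w)/2 - exp(2*w)*cos(4*w) − 4·I.
Solving for I: (1 + 4)·I equals the remaining terms, so I = (1/5)·(exp(2*w)*sin(4*w)/2 - exp(2*w)*cos(4*w)).

exp(2*w)*sin(4*w)/10 - exp(2*w)*cos(4*w)/5 + C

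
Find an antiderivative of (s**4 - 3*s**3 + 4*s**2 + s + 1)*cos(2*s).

s**4*sin(2*s)/2 - 3*s**3*sin(2*s)/2 + s**3*cos(2*s) + s**2*sin(2*s)/2 - 9*s**2*cos(2*s)/4 + 11*s*sin(2*s)/4 + s*cos(2*s)/2 + sin(2*s)/4 + 11*cos(2*s)/8 + C

Use integration by parts with u = s**4 - 3*s**3 + 4*s**2 + s + 1, dv = cos(2*s) ds, so v = sin(2*s)/2.
Apply parts 4 times (tabular method): alternate signs, differentiate u down to 0, integrate dv up.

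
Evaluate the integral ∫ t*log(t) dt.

t**2*log(t)/2 - t**2/4 + C

Use integration by parts with u = log(t), dv = t dt.
Then du = 1/t dt and v = t**2/2.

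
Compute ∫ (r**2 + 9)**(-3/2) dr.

r/(9*sqrt(r**2 + 9)) + C

Substitute r = 3·tan(θ), so dr = 3·sec(θ)^2 dθ and the radical becomes sqrt(r**2 + 9) = 3·sec(θ) by the Pythagorean identity.
Integrate the resulting trig expression in θ, then back-substitute tan(θ) = r/3, sec(θ) = sqrt(r**2 + 9)/3 (absorbing any constant into C).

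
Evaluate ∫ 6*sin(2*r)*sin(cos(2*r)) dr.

3*cos(cos(2*r)) + C

Let u = cos(2*r), so du = (-2*sin(2*r)) dr.
Rewriting, the integral becomes -3·∫ sin(u) du = -3·-cos(u).
Substituting back, u = cos(2*r).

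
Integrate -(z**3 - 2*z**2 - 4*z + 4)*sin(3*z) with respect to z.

Use integration by parts with u = z**3 - 2*z**2 - 4*z + 4, dv = -sin(3*z) dz, so v = cos(3*z)/3.
Apply parts 3 times (tabular method): alternate signs, differentiate u down to 0, integrate dv up.

z**3*cos(3*z)/3 - z**2*sin(3*z)/3 - 2*z**2*cos(3*z)/3 + 4*z*sin(3*z)/9 - 14*z*cos(3*z)/9 + 14*sin(3*z)/27 + 40*cos(3*z)/27 + C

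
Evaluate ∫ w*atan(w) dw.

w**2*atan(w)/2 - w/2 + atan(w)/2 + C

Use integration by parts with u = arctan(w), dv = w dw.
Then du = 1/(w**2 + 1) dw.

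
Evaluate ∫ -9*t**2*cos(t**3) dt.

-3*sin(t**3) + C

Let u = t**3, so du = (3*t**2) dt.
Rewriting, the integral becomes -3·∫ cos(u) du = -3·sin(u).
Substituting back, u = t**3.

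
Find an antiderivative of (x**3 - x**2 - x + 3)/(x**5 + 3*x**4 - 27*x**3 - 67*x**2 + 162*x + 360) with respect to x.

Factor the denominator: (x - 4)*(x - 3)*(x + 2)*(x + 3)*(x + 5).
Partial-fraction decomposition: -71/(216*(x + 5)) + 5/(14*(x + 3)) - 7/(90*(x + 2)) - 3/(40*(x - 3)) + 47/(378*(x - 4)).
Integrate each term: A/(x−a) contributes A·log|x−a|.

47*log(x - 4)/378 - 3*log(x - 3)/40 - 7*log(x + 2)/90 + 5*log(x + 3)/14 - 71*log(x + 5)/216 + C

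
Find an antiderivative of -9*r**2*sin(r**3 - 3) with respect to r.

Let u = r**3 - 3, so du = (3*r**2) dr.
Rewriting, the integral becomes -3·∫ sin(u) du = -3·-cos(u).
Substituting back, u = r**3 - 3.

3*cos(r**3 - 3) + C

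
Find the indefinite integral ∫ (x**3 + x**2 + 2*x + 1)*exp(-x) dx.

Use integration by parts with u = x**3 + x**2 + 2*x + 1, dv = exp(-x) dx, so v = -exp(-x).
Apply parts 3 times (tabular method): alternate signs, differentiate u down to 0, integrate dv up.

(-x**3 - 4*x**2 - 10*x - 11)*exp(-x) + C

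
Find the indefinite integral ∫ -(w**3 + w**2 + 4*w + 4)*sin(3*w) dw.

Use integration by parts with u = w**3 + w**2 + 4*w + 4, dv = -sin(3*w) dw, so v = cos(3*w)/3.
Apply parts 3 times (tabular method): alternate signs, differentiate u down to 0, integrate dv up.

w**3*cos(3*w)/3 - w**2*sin(3*w)/3 + w**2*cos(3*w)/3 - 2*w*sin(3*w)/9 + 10*w*cos(3*w)/9 - 10*sin(3*w)/27 + 34*cos(3*w)/27 + C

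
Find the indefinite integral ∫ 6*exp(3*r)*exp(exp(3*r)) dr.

Let u = exp(3*r), so du = (3*exp(3*r)) dr.
Rewriting, the integral becomes 2·∫ e^u du = 2·e^u.
Substituting back, u = exp(3*r).

2*exp(exp(3*r)) + C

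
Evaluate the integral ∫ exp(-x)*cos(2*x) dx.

Let I denote the integral. Integrate by parts with u = cos(2*x), dv = exp(-x) dx, so v = -exp(-x): I = -exp(-x)*cos(2*x) − 2·∫ exp(-x)*sin(2*x) dx.
Apply parts again with u = sin(2*x), dv = exp(-x) dx: ∫ exp(-x)*sin(2*x) dx = -exp(-x)*sin(2*x) + 2·I. Substituting back brings back I: I = 2*exp(-x)*sin(2*x) - exp(-x)*cos(2*x) − 4·I.
Solving for I: (1 + 4)·I equals the remaining terms, so I = (1/5)·(2*exp(-x)*sin(2*x) - exp(-x)*cos(2*x)).

2*exp(-x)*sin(2*x)/5 - exp(-x)*cos(2*x)/5 + C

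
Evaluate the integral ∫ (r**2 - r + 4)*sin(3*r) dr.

-r**2*cos(3*r)/3 + 2*r*sin(3*r)/9 + r*cos(3*r)/3 - sin(3*r)/9 - 34*cos(3*r)/27 + C

Use integration by parts with u = r**2 - r + 4, dv = sin(3*r) dr, so v = -cos(3*r)/3.
Apply parts 2 times (tabular method): alternate signs, differentiate u down to 0, integrate dv up.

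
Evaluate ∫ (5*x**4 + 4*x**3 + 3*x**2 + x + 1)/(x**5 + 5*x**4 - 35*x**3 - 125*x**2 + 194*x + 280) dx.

1853*log(x - 5)/972 - 127*log(x - 2)/486 + log(x + 1)/81 - 1069*log(x + 4)/486 + 5387*log(x + 7)/972 + C

Factor the denominator: (x - 5)*(x - 2)*(x + 1)*(x + 4)*(x + 7).
Partial-fraction decomposition: 5387/(972*(x + 7)) - 1069/(486*(x + 4)) + 1/(81*(x + 1)) - 127/(486*(x - 2)) + 1853/(972*(x - 5)).
Integrate each term: A/(x−a) contributes A·log|x−a|.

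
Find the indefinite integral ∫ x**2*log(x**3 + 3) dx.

x**3*log(x**3 + 3)/3 - x**3/3 + log(x**3 + 3) + C

Let u = x**3 + 3, so du = (3*x**2) dx.
The integral becomes (1/3)·∫ log(u) du; integrate by parts with u′=log(u), dv′=du.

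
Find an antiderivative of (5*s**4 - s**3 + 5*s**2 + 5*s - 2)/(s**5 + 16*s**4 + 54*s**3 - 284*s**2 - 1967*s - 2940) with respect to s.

787*log(s - 5)/2592 - 115*log(s + 3)/32 + 1402*log(s + 4)/81 - 487*log(s + 7)/54 + 3139/(36*s + 252) + C

Factor the denominator: (s - 5)*(s + 3)*(s + 4)*(s + 7)**2.
Partial-fraction decomposition: -487/(54*(s + 7)) - 3139/(36*(s + 7)**2) + 1402/(81*(s + 4)) - 115/(32*(s + 3)) + 787/(2592*(s - 5)).
Integrate each term; A/(s−a) gives A·log|s−a|; A/(s−a)² gives −A/(s−a).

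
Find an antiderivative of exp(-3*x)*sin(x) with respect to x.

-3*exp(-3*x)*sin(x)/10 - exp(-3*x)*cos(x)/10 + C

Let I denote the integral. Integrate by parts with u = sin(x), dv = exp(-3*x) dx, so v = -exp(-3*x)/3: I = -exp(-3*x)*sin(x)/3 + (1/3)·∫ exp(-3*x)*cos(x) dx.
Apply parts again with u = cos(x), dv = exp(-3*x) dx: ∫ exp(-3*x)*cos(x) dx = -exp(-3*x)*cos(x)/3 − (1/3)·I. Substituting back brings back I: I = -exp(-3*x)*sin(x)/3 - exp(-3*x)*cos(x)/9 − (1/9)·I.
Solving for I: (1 + 1/9)·I equals the remaining terms, so I = (9/10)·(-exp(-3*x)*sin(x)/3 - exp(-3*x)*cos(x)/9).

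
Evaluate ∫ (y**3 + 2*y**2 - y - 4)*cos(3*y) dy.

Use integration by parts with u = y**3 + 2*y**2 - y - 4, dv = cos(3*y) dy, so v = sin(3*y)/3.
Apply parts 3 times (tabular method): alternate signs, differentiate u down to 0, integrate dv up.

y**3*sin(3*y)/3 + 2*y**2*sin(3*y)/3 + y**2*cos(3*y)/3 - 5*y*sin(3*y)/9 + 4*y*cos(3*y)/9 - 40*sin(3*y)/27 - 5*cos(3*y)/27 + C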